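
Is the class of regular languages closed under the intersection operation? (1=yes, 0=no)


Regular languages are closed under:
- Union (DFA product construction)
- Intersection (DFA product construction)
- Complement (swap accept/reject states)
- Concatenation (NFA construction)
- Kleene star (NFA construction)
intersection is in this list
Therefore: closed

1


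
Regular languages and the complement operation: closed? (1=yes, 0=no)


Regular languages are closed under all standard operations:
- Union: Yes (product construction)
- Intersection: Yes (product construction)
- Complement: Yes (swap accept/reject)
- Concatenation: Yes (NFA construction)
Operation: complement -> Closed

1


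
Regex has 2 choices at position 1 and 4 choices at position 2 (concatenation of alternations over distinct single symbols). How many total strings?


First group: 2 alternatives
Second group: 4 alternatives
Concatenation: each choice from group 1 pairs with each from group 2
Total = 2 x 4 = 8

8


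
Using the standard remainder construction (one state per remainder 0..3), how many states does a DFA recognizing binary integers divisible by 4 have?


Divisibility by 4 is tracked via the remainder mod 4: 0, 1, ..., 3
The construction assigns one state to each remainder
Number of remainders = 4

4


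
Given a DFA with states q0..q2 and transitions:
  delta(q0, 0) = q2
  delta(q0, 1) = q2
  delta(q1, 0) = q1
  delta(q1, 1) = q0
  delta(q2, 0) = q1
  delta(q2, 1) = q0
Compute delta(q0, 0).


Looking up transition function:
delta(q0, 0) in the table
Row: q0, Column: 0
Result: q2

q2


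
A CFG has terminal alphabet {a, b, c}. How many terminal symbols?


Terminal symbols: a, b, c
Counting each: a (#1), b (#2), c (#3)
Total = 3

3


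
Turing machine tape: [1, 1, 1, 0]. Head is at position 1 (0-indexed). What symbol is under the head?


Tape: [1, 1, 1, 0]
Positions: 0 1 2 3
Values:    1 1 1 0
Head at position 1
tape[1] = 1

1


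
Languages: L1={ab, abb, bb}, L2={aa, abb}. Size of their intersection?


L1 = {ab, abb, bb}
L2 = {aa, abb}
Checking each string in L1 against L2:
  'ab': in L2? No
  'abb': in L2? Yes
  'bb': in L2? No
Intersection = {abb}
|L1 ∩ L2| = 1

1


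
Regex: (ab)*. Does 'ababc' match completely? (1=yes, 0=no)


Pattern: (ab)*
String: 'ababc'
Pattern requires: zero or more repetitions of 'ab'
Length 5 is odd -> cannot be (ab)* -> no match
Result: 0

0


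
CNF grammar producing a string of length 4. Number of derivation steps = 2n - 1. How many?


Chomsky Normal Form derivation:
String length n = 4
Each step either:
  - Splits a nonterminal into two (n-1 such steps)
  - Converts a nonterminal to terminal (n such steps)
Total = (n-1) + n = 2n - 1
= 2(4) - 1
= 8 - 1
= 7

7


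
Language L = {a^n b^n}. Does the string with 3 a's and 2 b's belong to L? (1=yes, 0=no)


Language requires equal numbers of a's and b's
PDA pushes for each 'a', pops for each 'b'
Number of a's = 3
Number of b's = 2
3 != 2 -> Reject

0


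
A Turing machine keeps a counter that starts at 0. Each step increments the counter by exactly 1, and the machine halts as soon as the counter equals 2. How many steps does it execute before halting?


Counter starts at 0. Counting sequence:
  Step 1: counter = 1
  Step 2: counter = 2
Counter reached 2 -> halt
Total steps = 2

2


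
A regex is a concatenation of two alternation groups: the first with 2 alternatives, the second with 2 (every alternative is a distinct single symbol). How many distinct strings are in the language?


First group: 2 alternatives
Second group: 2 alternatives
Concatenation: each choice from group 1 pairs with each from group 2
Total = 2 x 2 = 4

4


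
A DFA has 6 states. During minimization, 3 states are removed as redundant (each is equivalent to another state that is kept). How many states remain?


Original DFA: 6 states
Redundant states removed: 3
Minimized states = original - removed
= 6 - 3
= 3

3


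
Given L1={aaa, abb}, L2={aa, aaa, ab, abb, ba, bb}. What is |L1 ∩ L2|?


L1 = {aaa, abb}
L2 = {aa, aaa, ab, abb, ba, bb}
Checking each string in L1 against L2:
  'aaa': in L2? Yes
  'abb': in L2? Yes
Intersection = {aaa, abb}
|L1 ∩ L2| = 2

2


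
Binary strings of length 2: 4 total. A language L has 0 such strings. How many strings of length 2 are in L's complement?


Alphabet: {0,1}
String length: 2
Total strings of length 2 = 2^2 = 4
Strings in L = 0
Complement = total - |L|
= 4 - 0
= 4

4


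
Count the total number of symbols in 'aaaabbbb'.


String: 'aaaabbbb'
Counting characters:
  'a' appears 4 time(s)
  'b' appears 4 time(s)
Total length = 4 + 4 = 8

8


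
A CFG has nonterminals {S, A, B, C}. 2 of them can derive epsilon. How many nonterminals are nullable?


Nonterminals: {S, A, B, C}
A nonterminal is nullable if it can derive epsilon
Counting nullable nonterminals: 2
Total nullable = 2

2


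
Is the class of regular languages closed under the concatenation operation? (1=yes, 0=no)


Regular languages are closed under:
- Union (DFA product construction)
- Intersection (DFA product construction)
- Complement (swap accept/reject states)
- Concatenation (NFA construction)
- Kleene star (NFA construction)
concatenation is in this list
Therefore: closed

1


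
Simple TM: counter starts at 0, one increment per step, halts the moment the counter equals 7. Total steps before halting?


Counter starts at 0. Counting sequence:
  Step 1: counter = 1
  Step 2: counter = 2
  Step 3: counter = 3
  Step 4: counter = 4
  Step 5: counter = 5
  Step 6: counter = 6
  Step 7: counter = 7
Counter reached 7 -> halt
Total steps = 7

7


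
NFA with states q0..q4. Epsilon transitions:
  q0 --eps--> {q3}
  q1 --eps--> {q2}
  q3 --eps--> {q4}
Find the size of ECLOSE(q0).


Starting from q0
Initialize closure = {q0}
Follow epsilon from q0 -> add q3
Follow epsilon from q3 -> add q4
Final closure: {q0, q3, q4}
Size = 3

3


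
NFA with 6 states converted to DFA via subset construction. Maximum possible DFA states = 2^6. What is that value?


NFA has 6 states
Subset construction: each DFA state = subset of NFA states
Maximum subsets = 2^6
2^6 = 64

64


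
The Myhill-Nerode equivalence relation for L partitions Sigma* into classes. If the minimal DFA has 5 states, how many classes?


Myhill-Nerode theorem:
Number of equivalence classes = number of states in minimal DFA
Minimal DFA states = 5
Therefore equivalence classes = 5

5


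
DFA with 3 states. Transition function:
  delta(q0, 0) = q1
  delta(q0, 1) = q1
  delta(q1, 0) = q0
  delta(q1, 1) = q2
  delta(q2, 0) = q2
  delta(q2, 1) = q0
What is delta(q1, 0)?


Looking up transition function:
delta(q1, 0) in the table
Row: q1, Column: 0
Result: q0

q0


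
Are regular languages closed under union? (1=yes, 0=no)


Regular languages are closed under all standard operations:
- Union: Yes (product construction)
- Intersection: Yes (product construction)
- Complement: Yes (swap accept/reject)
- Concatenation: Yes (NFA construction)
Operation: union -> Closed

1


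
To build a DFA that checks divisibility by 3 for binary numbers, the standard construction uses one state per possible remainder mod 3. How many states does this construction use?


Divisibility by 3 is tracked via the remainder mod 3: 0, 1, ..., 2
The construction assigns one state to each remainder
Number of remainders = 3

3


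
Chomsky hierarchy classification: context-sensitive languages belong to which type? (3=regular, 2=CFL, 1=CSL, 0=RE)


Chomsky hierarchy levels:
  Type 3: Regular (DFA/NFA/regex)
  Type 2: Context-free (PDA)
  Type 1: Context-sensitive
  Type 0: Recursively enumerable (TM)
'context-sensitive' corresponds to Type 1

1


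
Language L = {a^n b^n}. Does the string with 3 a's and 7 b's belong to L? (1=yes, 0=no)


Language requires equal numbers of a's and b's
PDA pushes for each 'a', pops for each 'b'
Number of a's = 3
Number of b's = 7
3 != 7 -> Reject

0


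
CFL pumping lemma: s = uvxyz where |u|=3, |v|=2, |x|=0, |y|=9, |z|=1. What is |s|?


|s| = |u| + |v| + |x| + |y| + |z|
= 3 + 2 + 0 + 9 + 1
= 5 + 0 + 10
= 5 + 10
= 15

15


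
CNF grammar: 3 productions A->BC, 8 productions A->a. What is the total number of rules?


CNF allows two rule forms:
  A -> BC (binary): 3 rules
  A -> a (terminal): 8 rules
Total = 3 + 8 = 11

11


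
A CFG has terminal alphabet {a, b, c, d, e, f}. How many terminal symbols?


Terminal symbols: a, b, c, d, e, f
Counting each: a (#1), b (#2), c (#3), d (#4), e (#5), f (#6)
Total = 6

6


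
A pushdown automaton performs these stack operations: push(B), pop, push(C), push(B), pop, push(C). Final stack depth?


Tracing stack operations:
  push(B) -> stack = [B], depth=1
  pop -> removed B, stack = [], depth=0
  push(C) -> stack = [C], depth=1
  push(B) -> stack = [C,B], depth=2
  pop -> removed B, stack = [C], depth=1
  push(C) -> stack = [C,C], depth=2
Final depth = 2

2


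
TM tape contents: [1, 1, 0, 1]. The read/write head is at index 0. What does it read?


Tape: [1, 1, 0, 1]
Positions: 0 1 2 3
Values:    1 1 0 1
Head at position 0
tape[0] = 1

1


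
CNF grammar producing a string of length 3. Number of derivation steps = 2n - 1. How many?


Chomsky Normal Form derivation:
String length n = 3
Each step either:
  - Splits a nonterminal into two (n-1 such steps)
  - Converts a nonterminal to terminal (n such steps)
Total = (n-1) + n = 2n - 1
= 2(3) - 1
= 6 - 1
= 5

5


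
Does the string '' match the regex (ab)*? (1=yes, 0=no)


Pattern: (ab)*
String: ''
Pattern requires: zero or more repetitions of 'ab'
Pairs: []
All pairs are 'ab'? Yes
Result: 1

1


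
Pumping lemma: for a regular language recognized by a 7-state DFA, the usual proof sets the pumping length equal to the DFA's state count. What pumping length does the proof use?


Pumping lemma for regular languages (standard proof):
Take p = |Q|, the number of DFA states.
Any string of length >= |Q| passes through |Q|+1 states while reading its first |Q| symbols,
so by pigeonhole some state repeats, giving the loop that can be pumped.
Here |Q| = 7
Therefore the proof uses p = 7

7


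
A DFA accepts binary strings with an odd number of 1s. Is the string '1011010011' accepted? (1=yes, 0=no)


DFA has 2 states: q_even (start, accept=no) and q_odd
Processing string '1011010011' character by character:
  Position 0: read '1', 1-count=1 -> q_odd
  Position 1: read '0', 1-count=1 -> q_odd (no change)
  Position 2: read '1', 1-count=2 -> q_even
  Position 3: read '1', 1-count=3 -> q_odd
  Position 4: read '0', 1-count=3 -> q_odd (no change)
  Position 5: read '1', 1-count=4 -> q_even
  Position 6: read '0', 1-count=4 -> q_even (no change)
  Position 7: read '0', 1-count=4 -> q_even (no change)
  Position 8: read '1', 1-count=5 -> q_odd
  Position 9: read '1', 1-count=6 -> q_even
Final state: q_even, total 1s = 6 (even); the DFA requires an odd count -> reject

0


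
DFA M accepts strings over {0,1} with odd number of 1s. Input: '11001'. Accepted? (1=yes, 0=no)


DFA has 2 states: q_even (start, accept=no) and q_odd
Processing string '11001' character by character:
  Position 0: read '1', 1-count=1 -> q_odd
  Position 1: read '1', 1-count=2 -> q_even
  Position 2: read '0', 1-count=2 -> q_even (no change)
  Position 3: read '0', 1-count=2 -> q_even (no change)
  Position 4: read '1', 1-count=3 -> q_odd
Final state: q_odd, total 1s = 3 (odd); the DFA requires an odd count -> accept

1


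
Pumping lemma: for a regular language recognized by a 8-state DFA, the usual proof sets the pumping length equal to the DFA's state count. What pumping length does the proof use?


Pumping lemma for regular languages (standard proof):
Take p = |Q|, the number of DFA states.
Any string of length >= |Q| passes through |Q|+1 states while reading its first |Q| symbols,
so by pigeonhole some state repeats, giving the loop that can be pumped.
Here |Q| = 8
Therefore the proof uses p = 8

8


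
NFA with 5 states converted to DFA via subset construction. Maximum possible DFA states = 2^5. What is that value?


NFA has 5 states
Subset construction: each DFA state = subset of NFA states
Maximum subsets = 2^5
2^5 = 32

32


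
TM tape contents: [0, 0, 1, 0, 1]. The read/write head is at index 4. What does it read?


Tape: [0, 0, 1, 0, 1]
Positions: 0 1 2 3 4
Values:    0 0 1 0 1
Head at position 4
tape[4] = 1

1


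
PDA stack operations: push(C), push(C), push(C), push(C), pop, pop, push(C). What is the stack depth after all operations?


Tracing stack operations:
  push(C) -> stack = [C], depth=1
  push(C) -> stack = [C,C], depth=2
  push(C) -> stack = [C,C,C], depth=3
  push(C) -> stack = [C,C,C,C], depth=4
  pop -> removed C, stack = [C,C,C], depth=3
  pop -> removed C, stack = [C,C], depth=2
  push(C) -> stack = [C,C,C], depth=3
Final depth = 3

3


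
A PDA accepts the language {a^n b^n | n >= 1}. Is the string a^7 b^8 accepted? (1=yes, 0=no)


Language requires equal numbers of a's and b's
PDA pushes for each 'a', pops for each 'b'
Number of a's = 7
Number of b's = 8
7 != 8 -> Reject

0


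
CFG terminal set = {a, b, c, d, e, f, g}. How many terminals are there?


Terminal symbols: a, b, c, d, e, f, g
Counting each: a (#1), b (#2), c (#3), d (#4), e (#5), f (#6), g (#7)
Total = 7

7


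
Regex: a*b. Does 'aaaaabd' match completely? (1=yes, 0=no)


Pattern: a*b
String: 'aaaaabd'
Pattern requires: zero or more 'a's followed by exactly one 'b'
Found 5 leading 'a's
Remaining: 'bd'
Remaining is not 'b' -> no match
Result: 0

0


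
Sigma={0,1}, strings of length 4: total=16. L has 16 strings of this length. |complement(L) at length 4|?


Alphabet: {0,1}
String length: 4
Total strings of length 4 = 2^4 = 16
Strings in L = 16
Complement = total - |L|
= 16 - 16
= 0

0


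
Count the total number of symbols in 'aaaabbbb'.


String: 'aaaabbbb'
Counting characters:
  'a' appears 4 time(s)
  'b' appears 4 time(s)
Total length = 4 + 4 = 8

8


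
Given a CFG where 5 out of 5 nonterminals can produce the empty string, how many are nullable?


Nonterminals: {S, A, B, C, D}
A nonterminal is nullable if it can derive epsilon
Counting nullable nonterminals: 5
Total nullable = 5

5


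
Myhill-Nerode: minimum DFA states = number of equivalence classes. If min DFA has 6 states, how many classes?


Myhill-Nerode theorem:
Number of equivalence classes = number of states in minimal DFA
Minimal DFA states = 6
Therefore equivalence classes = 6

6


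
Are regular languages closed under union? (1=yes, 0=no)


Regular languages are closed under all standard operations:
- Union: Yes (product construction)
- Intersection: Yes (product construction)
- Complement: Yes (swap accept/reject)
- Concatenation: Yes (NFA construction)
Operation: union -> Closed

1


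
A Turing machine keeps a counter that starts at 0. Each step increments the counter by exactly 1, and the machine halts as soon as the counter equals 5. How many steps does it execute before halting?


Counter starts at 0. Counting sequence:
  Step 1: counter = 1
  Step 2: counter = 2
  Step 3: counter = 3
  Step 4: counter = 4
  Step 5: counter = 5
Counter reached 5 -> halt
Total steps = 5

5


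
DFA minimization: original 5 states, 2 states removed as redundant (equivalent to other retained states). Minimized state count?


Original DFA: 5 states
Redundant states removed: 2
Minimized states = original - removed
= 5 - 2
= 3

3


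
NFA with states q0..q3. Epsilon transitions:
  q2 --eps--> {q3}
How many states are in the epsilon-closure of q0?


Starting from q0
Initialize closure = {q0}
q0 has no outgoing epsilon transitions -> nothing to add
Final closure: {q0}
Size = 1

1


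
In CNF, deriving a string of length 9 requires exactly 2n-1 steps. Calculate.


Chomsky Normal Form derivation:
String length n = 9
Each step either:
  - Splits a nonterminal into two (n-1 such steps)
  - Converts a nonterminal to terminal (n such steps)
Total = (n-1) + n = 2n - 1
= 2(9) - 1
= 18 - 1
= 17

17


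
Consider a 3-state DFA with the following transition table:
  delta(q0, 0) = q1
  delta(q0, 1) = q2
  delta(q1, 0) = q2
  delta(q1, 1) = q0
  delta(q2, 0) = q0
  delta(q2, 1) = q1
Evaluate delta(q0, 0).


Looking up transition function:
delta(q0, 0) in the table
Row: q0, Column: 0
Result: q1

q1


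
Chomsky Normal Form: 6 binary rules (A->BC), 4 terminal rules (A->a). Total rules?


CNF allows two rule forms:
  A -> BC (binary): 6 rules
  A -> a (terminal): 4 rules
Total = 6 + 4 = 10

10


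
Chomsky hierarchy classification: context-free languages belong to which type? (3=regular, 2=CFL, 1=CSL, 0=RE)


Chomsky hierarchy levels:
  Type 3: Regular (DFA/NFA/regex)
  Type 2: Context-free (PDA)
  Type 1: Context-sensitive
  Type 0: Recursively enumerable (TM)
'context-free' corresponds to Type 2

2


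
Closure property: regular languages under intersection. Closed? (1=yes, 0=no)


Regular languages are closed under:
- Union (DFA product construction)
- Intersection (DFA product construction)
- Complement (swap accept/reject states)
- Concatenation (NFA construction)
- Kleene star (NFA construction)
intersection is in this list
Therefore: closed

1


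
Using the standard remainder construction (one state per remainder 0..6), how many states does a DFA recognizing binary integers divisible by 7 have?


Divisibility by 7 is tracked via the remainder mod 7: 0, 1, ..., 6
The construction assigns one state to each remainder
Number of remainders = 7

7


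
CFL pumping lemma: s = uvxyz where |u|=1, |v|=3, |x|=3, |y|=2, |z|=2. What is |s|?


|s| = |u| + |v| + |x| + |y| + |z|
= 1 + 3 + 3 + 2 + 2
= 4 + 3 + 4
= 7 + 4
= 11

11


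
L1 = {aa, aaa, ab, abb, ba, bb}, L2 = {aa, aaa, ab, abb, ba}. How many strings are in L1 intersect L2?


L1 = {aa, aaa, ab, abb, ba, bb}
L2 = {aa, aaa, ab, abb, ba}
Checking each string in L1 against L2:
  'aa': in L2? Yes
  'aaa': in L2? Yes
  'ab': in L2? Yes
  'abb': in L2? Yes
  'ba': in L2? Yes
  'bb': in L2? No
Intersection = {aa, aaa, ab, abb, ba}
|L1 ∩ L2| = 5

5


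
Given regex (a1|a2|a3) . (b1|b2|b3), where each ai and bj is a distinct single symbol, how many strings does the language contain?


First group: 3 alternatives
Second group: 3 alternatives
Concatenation: each choice from group 1 pairs with each from group 2
Total = 3 x 3 = 9

9


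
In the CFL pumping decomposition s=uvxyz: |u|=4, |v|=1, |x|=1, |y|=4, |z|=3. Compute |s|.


|s| = |u| + |v| + |x| + |y| + |z|
= 4 + 1 + 1 + 4 + 3
= 5 + 1 + 7
= 6 + 7
= 13

13


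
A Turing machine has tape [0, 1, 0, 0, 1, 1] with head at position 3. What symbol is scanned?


Tape: [0, 1, 0, 0, 1, 1]
Positions: 0 1 2 3 4 5
Values:    0 1 0 0 1 1
Head at position 3
tape[3] = 0

0


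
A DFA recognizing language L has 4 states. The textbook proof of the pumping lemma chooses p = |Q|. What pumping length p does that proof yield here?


Pumping lemma for regular languages (standard proof):
Take p = |Q|, the number of DFA states.
Any string of length >= |Q| passes through |Q|+1 states while reading its first |Q| symbols,
so by pigeonhole some state repeats, giving the loop that can be pumped.
Here |Q| = 4
Therefore the proof uses p = 4

4


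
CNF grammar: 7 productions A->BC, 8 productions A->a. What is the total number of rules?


CNF allows two rule forms:
  A -> BC (binary): 7 rules
  A -> a (terminal): 8 rules
Total = 7 + 8 = 15

15


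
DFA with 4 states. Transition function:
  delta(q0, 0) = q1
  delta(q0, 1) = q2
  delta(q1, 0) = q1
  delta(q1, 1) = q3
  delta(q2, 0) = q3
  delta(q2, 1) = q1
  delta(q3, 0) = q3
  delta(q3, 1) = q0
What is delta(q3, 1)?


Looking up transition function:
delta(q3, 1) in the table
Row: q3, Column: 1
Result: q0

q0


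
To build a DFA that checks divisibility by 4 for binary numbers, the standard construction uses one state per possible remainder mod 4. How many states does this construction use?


Divisibility by 4 is tracked via the remainder mod 4: 0, 1, ..., 3
The construction assigns one state to each remainder
Number of remainders = 4

4


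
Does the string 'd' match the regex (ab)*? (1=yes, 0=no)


Pattern: (ab)*
String: 'd'
Pattern requires: zero or more repetitions of 'ab'
Length 1 is odd -> cannot be (ab)* -> no match
Result: 0

0


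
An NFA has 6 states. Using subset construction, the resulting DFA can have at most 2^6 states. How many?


NFA has 6 states
Subset construction: each DFA state = subset of NFA states
Maximum subsets = 2^6
2^6 = 64

64


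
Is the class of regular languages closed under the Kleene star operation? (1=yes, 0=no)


Regular languages are closed under:
- Union (DFA product construction)
- Intersection (DFA product construction)
- Complement (swap accept/reject states)
- Concatenation (NFA construction)
- Kleene star (NFA construction)
Kleene star is in this list
Therefore: closed

1


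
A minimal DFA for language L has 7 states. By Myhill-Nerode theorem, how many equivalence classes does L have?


Myhill-Nerode theorem:
Number of equivalence classes = number of states in minimal DFA
Minimal DFA states = 7
Therefore equivalence classes = 7

7


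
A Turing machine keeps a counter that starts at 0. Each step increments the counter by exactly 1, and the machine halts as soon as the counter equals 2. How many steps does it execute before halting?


Counter starts at 0. Counting sequence:
  Step 1: counter = 1
  Step 2: counter = 2
Counter reached 2 -> halt
Total steps = 2

2


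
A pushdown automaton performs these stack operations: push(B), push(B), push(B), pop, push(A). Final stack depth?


Tracing stack operations:
  push(B) -> stack = [B], depth=1
  push(B) -> stack = [B,B], depth=2
  push(B) -> stack = [B,B,B], depth=3
  pop -> removed B, stack = [B,B], depth=2
  push(A) -> stack = [B,B,A], depth=3
Final depth = 3

3


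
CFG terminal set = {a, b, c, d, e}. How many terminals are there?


Terminal symbols: a, b, c, d, e
Counting each: a (#1), b (#2), c (#3), d (#4), e (#5)
Total = 5

5


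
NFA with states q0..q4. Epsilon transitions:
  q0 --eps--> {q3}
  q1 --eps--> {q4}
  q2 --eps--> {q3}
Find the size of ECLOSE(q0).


Starting from q0
Initialize closure = {q0}
Follow epsilon from q0 -> add q3
Final closure: {q0, q3}
Size = 2

2


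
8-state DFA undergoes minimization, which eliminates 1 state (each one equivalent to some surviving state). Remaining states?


Original DFA: 8 states
Redundant states removed: 1
Minimized states = original - removed
= 8 - 1
= 7

7


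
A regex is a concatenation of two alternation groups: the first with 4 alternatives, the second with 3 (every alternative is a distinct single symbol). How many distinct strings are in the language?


First group: 4 alternatives
Second group: 3 alternatives
Concatenation: each choice from group 1 pairs with each from group 2
Total = 4 x 3 = 12

12


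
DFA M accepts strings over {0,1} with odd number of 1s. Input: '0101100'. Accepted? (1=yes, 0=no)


DFA has 2 states: q_even (start, accept=no) and q_odd
Processing string '0101100' character by character:
  Position 0: read '0', 1-count=0 -> q_even (no change)
  Position 1: read '1', 1-count=1 -> q_odd
  Position 2: read '0', 1-count=1 -> q_odd (no change)
  Position 3: read '1', 1-count=2 -> q_even
  Position 4: read '1', 1-count=3 -> q_odd
  Position 5: read '0', 1-count=3 -> q_odd (no change)
  Position 6: read '0', 1-count=3 -> q_odd (no change)
Final state: q_odd, total 1s = 3 (odd); the DFA requires an odd count -> accept

1


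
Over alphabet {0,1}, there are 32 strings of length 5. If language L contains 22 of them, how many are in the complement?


Alphabet: {0,1}
String length: 5
Total strings of length 5 = 2^5 = 32
Strings in L = 22
Complement = total - |L|
= 32 - 22
= 10

10


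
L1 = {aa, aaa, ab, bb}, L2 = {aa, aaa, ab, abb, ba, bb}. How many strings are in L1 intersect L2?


L1 = {aa, aaa, ab, bb}
L2 = {aa, aaa, ab, abb, ba, bb}
Checking each string in L1 against L2:
  'aa': in L2? Yes
  'aaa': in L2? Yes
  'ab': in L2? Yes
  'bb': in L2? Yes
Intersection = {aa, aaa, ab, bb}
|L1 ∩ L2| = 4

4


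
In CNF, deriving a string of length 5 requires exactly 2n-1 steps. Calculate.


Chomsky Normal Form derivation:
String length n = 5
Each step either:
  - Splits a nonterminal into two (n-1 such steps)
  - Converts a nonterminal to terminal (n such steps)
Total = (n-1) + n = 2n - 1
= 2(5) - 1
= 10 - 1
= 9

9


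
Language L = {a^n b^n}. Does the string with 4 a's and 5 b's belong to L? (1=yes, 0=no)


Language requires equal numbers of a's and b's
PDA pushes for each 'a', pops for each 'b'
Number of a's = 4
Number of b's = 5
4 != 5 -> Reject

0


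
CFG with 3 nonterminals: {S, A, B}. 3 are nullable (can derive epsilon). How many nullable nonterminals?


Nonterminals: {S, A, B}
A nonterminal is nullable if it can derive epsilon
Counting nullable nonterminals: 3
Total nullable = 3

3


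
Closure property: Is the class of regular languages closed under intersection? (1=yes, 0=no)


Regular languages are closed under all standard operations:
- Union: Yes (product construction)
- Intersection: Yes (product construction)
- Complement: Yes (swap accept/reject)
- Concatenation: Yes (NFA construction)
Operation: intersection -> Closed

1


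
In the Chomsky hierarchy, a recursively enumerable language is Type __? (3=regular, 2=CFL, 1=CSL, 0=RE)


Chomsky hierarchy levels:
  Type 3: Regular (DFA/NFA/regex)
  Type 2: Context-free (PDA)
  Type 1: Context-sensitive
  Type 0: Recursively enumerable (TM)
'recursively enumerable' corresponds to Type 0

0


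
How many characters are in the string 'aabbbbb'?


String: 'aabbbbb'
Counting characters:
  'a' appears 2 time(s)
  'b' appears 5 time(s)
Total length = 2 + 5 = 7

7


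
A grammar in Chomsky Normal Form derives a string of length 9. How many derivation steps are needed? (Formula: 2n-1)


Chomsky Normal Form derivation:
String length n = 9
Each step either:
  - Splits a nonterminal into two (n-1 such steps)
  - Converts a nonterminal to terminal (n such steps)
Total = (n-1) + n = 2n - 1
= 2(9) - 1
= 18 - 1
= 17

17


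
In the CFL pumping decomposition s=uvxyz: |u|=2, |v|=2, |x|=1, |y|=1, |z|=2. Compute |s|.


|s| = |u| + |v| + |x| + |y| + |z|
= 2 + 2 + 1 + 1 + 2
= 4 + 1 + 3
= 5 + 3
= 8

8


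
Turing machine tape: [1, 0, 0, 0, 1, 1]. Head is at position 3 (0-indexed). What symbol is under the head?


Tape: [1, 0, 0, 0, 1, 1]
Positions: 0 1 2 3 4 5
Values:    1 0 0 0 1 1
Head at position 3
tape[3] = 0

0


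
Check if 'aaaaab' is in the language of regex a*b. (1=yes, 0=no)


Pattern: a*b
String: 'aaaaab'
Pattern requires: zero or more 'a's followed by exactly one 'b'
Found 5 leading 'a's
Remaining: 'b'
Remaining is exactly 'b' -> match
Result: 1

1


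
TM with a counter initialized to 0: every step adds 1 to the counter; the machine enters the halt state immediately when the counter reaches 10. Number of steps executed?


Counter starts at 0. Counting sequence:
  Step 1: counter = 1
  Step 2: counter = 2
  Step 3: counter = 3
  Step 4: counter = 4
  Step 5: counter = 5
  Step 6: counter = 6
  ...
  Step 10: counter = 10
Counter reached 10 -> halt
Total steps = 10

10


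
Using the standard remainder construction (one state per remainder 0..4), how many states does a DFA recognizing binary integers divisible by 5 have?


Divisibility by 5 is tracked via the remainder mod 5: 0, 1, ..., 4
The construction assigns one state to each remainder
Number of remainders = 5

5


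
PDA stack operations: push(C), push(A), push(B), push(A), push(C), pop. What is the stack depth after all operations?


Tracing stack operations:
  push(C) -> stack = [C], depth=1
  push(A) -> stack = [C,A], depth=2
  push(B) -> stack = [C,A,B], depth=3
  push(A) -> stack = [C,A,B,A], depth=4
  push(C) -> stack = [C,A,B,A,C], depth=5
  pop -> removed C, stack = [C,A,B,A], depth=4
Final depth = 4

4


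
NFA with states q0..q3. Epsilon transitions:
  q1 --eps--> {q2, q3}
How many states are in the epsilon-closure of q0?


Starting from q0
Initialize closure = {q0}
q0 has no outgoing epsilon transitions -> nothing to add
Final closure: {q0}
Size = 1

1


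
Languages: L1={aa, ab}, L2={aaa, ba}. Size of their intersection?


L1 = {aa, ab}
L2 = {aaa, ba}
Checking each string in L1 against L2:
  'aa': in L2? No
  'ab': in L2? No
Intersection = {}
|L1 ∩ L2| = 0

0


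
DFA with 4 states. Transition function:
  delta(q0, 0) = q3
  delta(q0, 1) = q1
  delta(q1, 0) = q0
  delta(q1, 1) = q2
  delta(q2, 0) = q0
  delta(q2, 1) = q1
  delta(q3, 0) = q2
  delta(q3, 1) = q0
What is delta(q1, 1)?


Looking up transition function:
delta(q1, 1) in the table
Row: q1, Column: 1
Result: q2

q2


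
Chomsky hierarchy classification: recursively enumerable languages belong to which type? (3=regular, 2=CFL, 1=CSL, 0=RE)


Chomsky hierarchy levels:
  Type 3: Regular (DFA/NFA/regex)
  Type 2: Context-free (PDA)
  Type 1: Context-sensitive
  Type 0: Recursively enumerable (TM)
'recursively enumerable' corresponds to Type 0

0


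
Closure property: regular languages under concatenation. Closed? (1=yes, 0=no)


Regular languages are closed under:
- Union (DFA product construction)
- Intersection (DFA product construction)
- Complement (swap accept/reject states)
- Concatenation (NFA construction)
- Kleene star (NFA construction)
concatenation is in this list
Therefore: closed

1


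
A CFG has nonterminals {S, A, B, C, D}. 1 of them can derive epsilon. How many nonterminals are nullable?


Nonterminals: {S, A, B, C, D}
A nonterminal is nullable if it can derive epsilon
Counting nullable nonterminals: 1
Total nullable = 1

1


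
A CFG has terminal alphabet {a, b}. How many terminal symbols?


Terminal symbols: a, b
Counting each: a (#1), b (#2)
Total = 2

2


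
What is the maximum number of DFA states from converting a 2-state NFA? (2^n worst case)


NFA has 2 states
Subset construction: each DFA state = subset of NFA states
Maximum subsets = 2^2
2^2 = 4

4


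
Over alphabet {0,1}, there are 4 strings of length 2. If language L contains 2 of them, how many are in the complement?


Alphabet: {0,1}
String length: 2
Total strings of length 2 = 2^2 = 4
Strings in L = 2
Complement = total - |L|
= 4 - 2
= 2

2


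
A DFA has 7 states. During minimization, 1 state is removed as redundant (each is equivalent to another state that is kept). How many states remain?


Original DFA: 7 states
Redundant states removed: 1
Minimized states = original - removed
= 7 - 1
= 6

6


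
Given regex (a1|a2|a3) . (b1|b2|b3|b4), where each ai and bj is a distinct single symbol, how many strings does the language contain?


First group: 3 alternatives
Second group: 4 alternatives
Concatenation: each choice from group 1 pairs with each from group 2
Total = 3 x 4 = 12

12


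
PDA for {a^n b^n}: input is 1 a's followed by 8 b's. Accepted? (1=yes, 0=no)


Language requires equal numbers of a's and b's
PDA pushes for each 'a', pops for each 'b'
Number of a's = 1
Number of b's = 8
1 != 8 -> Reject

0


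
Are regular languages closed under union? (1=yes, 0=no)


Regular languages are closed under all standard operations:
- Union: Yes (product construction)
- Intersection: Yes (product construction)
- Complement: Yes (swap accept/reject)
- Concatenation: Yes (NFA construction)
Operation: union -> Closed

1


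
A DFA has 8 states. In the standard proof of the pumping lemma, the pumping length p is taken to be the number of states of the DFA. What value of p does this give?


Pumping lemma for regular languages (standard proof):
Take p = |Q|, the number of DFA states.
Any string of length >= |Q| passes through |Q|+1 states while reading its first |Q| symbols,
so by pigeonhole some state repeats, giving the loop that can be pumped.
Here |Q| = 8
Therefore the proof uses p = 8

8


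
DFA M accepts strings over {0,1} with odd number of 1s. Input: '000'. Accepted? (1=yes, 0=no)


DFA has 2 states: q_even (start, accept=no) and q_odd
Processing string '000' character by character:
  Position 0: read '0', 1-count=0 -> q_even (no change)
  Position 1: read '0', 1-count=0 -> q_even (no change)
  Position 2: read '0', 1-count=0 -> q_even (no change)
Final state: q_even, total 1s = 0 (even); the DFA requires an odd count -> reject

0


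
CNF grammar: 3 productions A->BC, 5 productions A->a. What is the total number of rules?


CNF allows two rule forms:
  A -> BC (binary): 3 rules
  A -> a (terminal): 5 rules
Total = 3 + 5 = 8

8


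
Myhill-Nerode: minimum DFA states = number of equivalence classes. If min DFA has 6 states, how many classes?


Myhill-Nerode theorem:
Number of equivalence classes = number of states in minimal DFA
Minimal DFA states = 6
Therefore equivalence classes = 6

6


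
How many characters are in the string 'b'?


String: 'b'
Counting characters:
  'b' appears 1 time(s)
Total length = 0 + 1 = 1

1


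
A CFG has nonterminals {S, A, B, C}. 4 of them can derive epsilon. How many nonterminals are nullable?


Nonterminals: {S, A, B, C}
A nonterminal is nullable if it can derive epsilon
Counting nullable nonterminals: 4
Total nullable = 4

4


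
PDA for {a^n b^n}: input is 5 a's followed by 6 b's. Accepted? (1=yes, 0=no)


Language requires equal numbers of a's and b's
PDA pushes for each 'a', pops for each 'b'
Number of a's = 5
Number of b's = 6
5 != 6 -> Reject

0


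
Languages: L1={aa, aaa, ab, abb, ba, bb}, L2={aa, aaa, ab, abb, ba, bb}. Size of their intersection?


L1 = {aa, aaa, ab, abb, ba, bb}
L2 = {aa, aaa, ab, abb, ba, bb}
Checking each string in L1 against L2:
  'aa': in L2? Yes
  'aaa': in L2? Yes
  'ab': in L2? Yes
  'abb': in L2? Yes
  'ba': in L2? Yes
  'bb': in L2? Yes
Intersection = {aa, aaa, ab, abb, ba, bb}
|L1 ∩ L2| = 6

6


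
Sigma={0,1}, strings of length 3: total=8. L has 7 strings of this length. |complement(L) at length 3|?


Alphabet: {0,1}
String length: 3
Total strings of length 3 = 2^3 = 8
Strings in L = 7
Complement = total - |L|
= 8 - 7
= 1

1


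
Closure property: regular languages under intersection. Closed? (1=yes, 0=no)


Regular languages are closed under:
- Union (DFA product construction)
- Intersection (DFA product construction)
- Complement (swap accept/reject states)
- Concatenation (NFA construction)
- Kleene star (NFA construction)
intersection is in this list
Therefore: closed

1


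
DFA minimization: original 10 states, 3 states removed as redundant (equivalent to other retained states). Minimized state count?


Original DFA: 10 states
Redundant states removed: 3
Minimized states = original - removed
= 10 - 3
= 7

7


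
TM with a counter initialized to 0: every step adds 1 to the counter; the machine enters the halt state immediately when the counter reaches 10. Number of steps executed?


Counter starts at 0. Counting sequence:
  Step 1: counter = 1
  Step 2: counter = 2
  Step 3: counter = 3
  Step 4: counter = 4
  Step 5: counter = 5
  Step 6: counter = 6
  ...
  Step 10: counter = 10
Counter reached 10 -> halt
Total steps = 10

10


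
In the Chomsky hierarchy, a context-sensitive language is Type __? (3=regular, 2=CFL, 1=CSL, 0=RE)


Chomsky hierarchy levels:
  Type 3: Regular (DFA/NFA/regex)
  Type 2: Context-free (PDA)
  Type 1: Context-sensitive
  Type 0: Recursively enumerable (TM)
'context-sensitive' corresponds to Type 1

1


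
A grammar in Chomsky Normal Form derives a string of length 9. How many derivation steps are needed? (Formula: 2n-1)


Chomsky Normal Form derivation:
String length n = 9
Each step either:
  - Splits a nonterminal into two (n-1 such steps)
  - Converts a nonterminal to terminal (n such steps)
Total = (n-1) + n = 2n - 1
= 2(9) - 1
= 18 - 1
= 17

17


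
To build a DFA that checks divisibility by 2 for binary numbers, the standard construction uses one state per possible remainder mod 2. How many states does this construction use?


Divisibility by 2 is tracked via the remainder mod 2: 0, 1, ..., 1
The construction assigns one state to each remainder
Number of remainders = 2

2


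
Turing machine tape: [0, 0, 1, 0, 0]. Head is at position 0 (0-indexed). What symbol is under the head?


Tape: [0, 0, 1, 0, 0]
Positions: 0 1 2 3 4
Values:    0 0 1 0 0
Head at position 0
tape[0] = 0

0


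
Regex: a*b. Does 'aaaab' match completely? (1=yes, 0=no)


Pattern: a*b
String: 'aaaab'
Pattern requires: zero or more 'a's followed by exactly one 'b'
Found 4 leading 'a's
Remaining: 'b'
Remaining is exactly 'b' -> match
Result: 1

1


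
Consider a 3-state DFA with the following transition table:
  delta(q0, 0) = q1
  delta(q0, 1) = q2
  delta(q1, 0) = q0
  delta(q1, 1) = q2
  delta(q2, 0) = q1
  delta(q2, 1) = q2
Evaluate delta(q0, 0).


Looking up transition function:
delta(q0, 0) in the table
Row: q0, Column: 0
Result: q1

q1


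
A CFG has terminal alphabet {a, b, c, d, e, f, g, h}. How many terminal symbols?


Terminal symbols: a, b, c, d, e, f, g, h
Counting each: a (#1), b (#2), c (#3), d (#4), e (#5), f (#6), g (#7), h (#8)
Total = 8

8


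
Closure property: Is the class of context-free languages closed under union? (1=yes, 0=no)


CFL closure properties:
  Closed under: union, concatenation, Kleene star
  NOT closed under: intersection, complement
Operation 'union' is in closed list -> Yes (closed)

1


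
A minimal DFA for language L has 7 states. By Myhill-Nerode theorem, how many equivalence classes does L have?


Myhill-Nerode theorem:
Number of equivalence classes = number of states in minimal DFA
Minimal DFA states = 7
Therefore equivalence classes = 7

7


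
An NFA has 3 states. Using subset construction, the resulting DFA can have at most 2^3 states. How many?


NFA has 3 states
Subset construction: each DFA state = subset of NFA states
Maximum subsets = 2^3
2^3 = 8

8


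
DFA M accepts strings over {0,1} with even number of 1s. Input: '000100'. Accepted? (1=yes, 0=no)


DFA has 2 states: q_even (start, accept=yes) and q_odd
Processing string '000100' character by character:
  Position 0: read '0', 1-count=0 -> q_even (no change)
  Position 1: read '0', 1-count=0 -> q_even (no change)
  Position 2: read '0', 1-count=0 -> q_even (no change)
  Position 3: read '1', 1-count=1 -> q_odd
  Position 4: read '0', 1-count=1 -> q_odd (no change)
  Position 5: read '0', 1-count=1 -> q_odd (no change)
Final state: q_odd, total 1s = 1 (odd); the DFA requires an even count -> reject

0


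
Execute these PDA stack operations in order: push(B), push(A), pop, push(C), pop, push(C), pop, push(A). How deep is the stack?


Tracing stack operations:
  push(B) -> stack = [B], depth=1
  push(A) -> stack = [B,A], depth=2
  pop -> removed A, stack = [B], depth=1
  push(C) -> stack = [B,C], depth=2
  pop -> removed C, stack = [B], depth=1
  push(C) -> stack = [B,C], depth=2
  pop -> removed C, stack = [B], depth=1
  push(A) -> stack = [B,A], depth=2
Final depth = 2

2


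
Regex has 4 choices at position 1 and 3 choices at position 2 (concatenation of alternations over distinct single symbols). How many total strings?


First group: 4 alternatives
Second group: 3 alternatives
Concatenation: each choice from group 1 pairs with each from group 2
Total = 4 x 3 = 12

12


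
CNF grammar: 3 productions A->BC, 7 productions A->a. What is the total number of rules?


CNF allows two rule forms:
  A -> BC (binary): 3 rules
  A -> a (terminal): 7 rules
Total = 3 + 7 = 10

10


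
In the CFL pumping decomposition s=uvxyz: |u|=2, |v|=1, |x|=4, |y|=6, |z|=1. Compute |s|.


|s| = |u| + |v| + |x| + |y| + |z|
= 2 + 1 + 4 + 6 + 1
= 3 + 4 + 7
= 7 + 7
= 14

14
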